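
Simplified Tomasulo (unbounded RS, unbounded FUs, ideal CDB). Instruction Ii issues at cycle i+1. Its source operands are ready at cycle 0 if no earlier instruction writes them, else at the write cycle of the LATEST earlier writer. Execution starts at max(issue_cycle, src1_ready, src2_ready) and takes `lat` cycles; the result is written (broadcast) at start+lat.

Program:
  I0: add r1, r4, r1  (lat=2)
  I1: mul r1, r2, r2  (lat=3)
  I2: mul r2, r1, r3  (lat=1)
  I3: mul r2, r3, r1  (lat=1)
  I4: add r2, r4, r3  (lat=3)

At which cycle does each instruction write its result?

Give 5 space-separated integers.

I0 add r1: issue@1 deps=(None,None) exec_start@1 write@3
I1 mul r1: issue@2 deps=(None,None) exec_start@2 write@5
I2 mul r2: issue@3 deps=(1,None) exec_start@5 write@6
I3 mul r2: issue@4 deps=(None,1) exec_start@5 write@6
I4 add r2: issue@5 deps=(None,None) exec_start@5 write@8

Answer: 3 5 6 6 8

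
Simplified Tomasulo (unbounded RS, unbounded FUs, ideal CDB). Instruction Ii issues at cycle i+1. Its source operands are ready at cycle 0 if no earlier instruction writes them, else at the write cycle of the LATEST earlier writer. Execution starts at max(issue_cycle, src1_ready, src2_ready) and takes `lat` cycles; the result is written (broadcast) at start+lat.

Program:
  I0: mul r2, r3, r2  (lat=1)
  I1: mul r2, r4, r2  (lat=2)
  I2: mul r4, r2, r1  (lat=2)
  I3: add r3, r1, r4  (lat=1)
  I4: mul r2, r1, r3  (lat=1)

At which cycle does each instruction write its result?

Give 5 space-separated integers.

I0 mul r2: issue@1 deps=(None,None) exec_start@1 write@2
I1 mul r2: issue@2 deps=(None,0) exec_start@2 write@4
I2 mul r4: issue@3 deps=(1,None) exec_start@4 write@6
I3 add r3: issue@4 deps=(None,2) exec_start@6 write@7
I4 mul r2: issue@5 deps=(None,3) exec_start@7 write@8

Answer: 2 4 6 7 8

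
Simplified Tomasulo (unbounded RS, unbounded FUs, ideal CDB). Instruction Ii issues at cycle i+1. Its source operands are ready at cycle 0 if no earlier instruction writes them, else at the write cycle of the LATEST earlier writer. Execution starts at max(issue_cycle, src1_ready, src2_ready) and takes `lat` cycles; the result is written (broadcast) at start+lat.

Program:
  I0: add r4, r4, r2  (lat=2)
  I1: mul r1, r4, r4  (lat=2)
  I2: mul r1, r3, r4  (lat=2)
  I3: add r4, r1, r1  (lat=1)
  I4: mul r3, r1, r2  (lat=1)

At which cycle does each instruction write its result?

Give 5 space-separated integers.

Answer: 3 5 5 6 6

Derivation:
I0 add r4: issue@1 deps=(None,None) exec_start@1 write@3
I1 mul r1: issue@2 deps=(0,0) exec_start@3 write@5
I2 mul r1: issue@3 deps=(None,0) exec_start@3 write@5
I3 add r4: issue@4 deps=(2,2) exec_start@5 write@6
I4 mul r3: issue@5 deps=(2,None) exec_start@5 write@6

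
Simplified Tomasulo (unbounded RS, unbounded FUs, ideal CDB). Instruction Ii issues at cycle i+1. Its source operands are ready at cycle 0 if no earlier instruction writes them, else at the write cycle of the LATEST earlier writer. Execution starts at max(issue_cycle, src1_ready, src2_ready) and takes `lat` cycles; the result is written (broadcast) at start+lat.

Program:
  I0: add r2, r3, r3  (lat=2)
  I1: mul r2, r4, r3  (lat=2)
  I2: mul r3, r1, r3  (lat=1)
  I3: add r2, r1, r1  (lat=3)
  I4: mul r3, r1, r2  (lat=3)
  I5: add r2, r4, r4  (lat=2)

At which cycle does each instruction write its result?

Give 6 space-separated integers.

I0 add r2: issue@1 deps=(None,None) exec_start@1 write@3
I1 mul r2: issue@2 deps=(None,None) exec_start@2 write@4
I2 mul r3: issue@3 deps=(None,None) exec_start@3 write@4
I3 add r2: issue@4 deps=(None,None) exec_start@4 write@7
I4 mul r3: issue@5 deps=(None,3) exec_start@7 write@10
I5 add r2: issue@6 deps=(None,None) exec_start@6 write@8

Answer: 3 4 4 7 10 8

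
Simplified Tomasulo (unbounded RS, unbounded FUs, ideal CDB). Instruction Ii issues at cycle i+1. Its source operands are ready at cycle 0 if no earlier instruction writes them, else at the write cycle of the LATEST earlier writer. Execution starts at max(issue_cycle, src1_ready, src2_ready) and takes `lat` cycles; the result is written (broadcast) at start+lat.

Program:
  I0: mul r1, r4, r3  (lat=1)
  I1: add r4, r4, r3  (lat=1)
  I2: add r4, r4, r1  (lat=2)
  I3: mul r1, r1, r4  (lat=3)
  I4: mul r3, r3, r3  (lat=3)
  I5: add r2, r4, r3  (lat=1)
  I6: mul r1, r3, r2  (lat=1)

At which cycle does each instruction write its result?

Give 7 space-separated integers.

I0 mul r1: issue@1 deps=(None,None) exec_start@1 write@2
I1 add r4: issue@2 deps=(None,None) exec_start@2 write@3
I2 add r4: issue@3 deps=(1,0) exec_start@3 write@5
I3 mul r1: issue@4 deps=(0,2) exec_start@5 write@8
I4 mul r3: issue@5 deps=(None,None) exec_start@5 write@8
I5 add r2: issue@6 deps=(2,4) exec_start@8 write@9
I6 mul r1: issue@7 deps=(4,5) exec_start@9 write@10

Answer: 2 3 5 8 8 9 10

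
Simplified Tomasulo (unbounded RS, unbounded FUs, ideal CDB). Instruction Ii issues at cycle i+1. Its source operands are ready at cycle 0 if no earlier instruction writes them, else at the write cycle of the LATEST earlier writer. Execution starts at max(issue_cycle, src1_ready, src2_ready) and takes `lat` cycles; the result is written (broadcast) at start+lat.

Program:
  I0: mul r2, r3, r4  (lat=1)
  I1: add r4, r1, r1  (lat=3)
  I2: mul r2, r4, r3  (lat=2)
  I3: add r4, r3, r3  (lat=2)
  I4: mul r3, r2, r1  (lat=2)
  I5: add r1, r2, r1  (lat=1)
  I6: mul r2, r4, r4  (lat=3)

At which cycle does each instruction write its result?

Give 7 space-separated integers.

I0 mul r2: issue@1 deps=(None,None) exec_start@1 write@2
I1 add r4: issue@2 deps=(None,None) exec_start@2 write@5
I2 mul r2: issue@3 deps=(1,None) exec_start@5 write@7
I3 add r4: issue@4 deps=(None,None) exec_start@4 write@6
I4 mul r3: issue@5 deps=(2,None) exec_start@7 write@9
I5 add r1: issue@6 deps=(2,None) exec_start@7 write@8
I6 mul r2: issue@7 deps=(3,3) exec_start@7 write@10

Answer: 2 5 7 6 9 8 10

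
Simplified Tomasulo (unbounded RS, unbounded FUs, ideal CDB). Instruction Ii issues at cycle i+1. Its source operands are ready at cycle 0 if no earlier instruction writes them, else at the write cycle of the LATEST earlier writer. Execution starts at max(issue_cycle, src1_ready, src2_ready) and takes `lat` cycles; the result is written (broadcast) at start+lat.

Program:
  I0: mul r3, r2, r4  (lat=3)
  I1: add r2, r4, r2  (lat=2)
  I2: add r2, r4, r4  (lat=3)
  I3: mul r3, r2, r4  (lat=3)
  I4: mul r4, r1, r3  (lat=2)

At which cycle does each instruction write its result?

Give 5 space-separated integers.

Answer: 4 4 6 9 11

Derivation:
I0 mul r3: issue@1 deps=(None,None) exec_start@1 write@4
I1 add r2: issue@2 deps=(None,None) exec_start@2 write@4
I2 add r2: issue@3 deps=(None,None) exec_start@3 write@6
I3 mul r3: issue@4 deps=(2,None) exec_start@6 write@9
I4 mul r4: issue@5 deps=(None,3) exec_start@9 write@11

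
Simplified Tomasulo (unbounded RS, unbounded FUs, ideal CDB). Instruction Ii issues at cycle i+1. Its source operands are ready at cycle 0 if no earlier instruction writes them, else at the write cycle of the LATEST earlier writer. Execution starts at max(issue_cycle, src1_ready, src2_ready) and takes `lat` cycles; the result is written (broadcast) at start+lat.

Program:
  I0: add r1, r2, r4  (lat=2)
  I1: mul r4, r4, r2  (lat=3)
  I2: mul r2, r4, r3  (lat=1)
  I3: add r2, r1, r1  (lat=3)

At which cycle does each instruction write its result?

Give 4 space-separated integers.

I0 add r1: issue@1 deps=(None,None) exec_start@1 write@3
I1 mul r4: issue@2 deps=(None,None) exec_start@2 write@5
I2 mul r2: issue@3 deps=(1,None) exec_start@5 write@6
I3 add r2: issue@4 deps=(0,0) exec_start@4 write@7

Answer: 3 5 6 7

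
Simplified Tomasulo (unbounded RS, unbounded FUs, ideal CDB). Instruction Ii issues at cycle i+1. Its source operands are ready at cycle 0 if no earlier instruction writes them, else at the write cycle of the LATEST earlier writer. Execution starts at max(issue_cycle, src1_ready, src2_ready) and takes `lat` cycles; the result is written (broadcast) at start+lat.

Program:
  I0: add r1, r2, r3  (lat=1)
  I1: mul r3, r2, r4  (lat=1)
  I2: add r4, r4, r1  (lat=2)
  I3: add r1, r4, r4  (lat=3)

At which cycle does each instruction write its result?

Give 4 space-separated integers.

Answer: 2 3 5 8

Derivation:
I0 add r1: issue@1 deps=(None,None) exec_start@1 write@2
I1 mul r3: issue@2 deps=(None,None) exec_start@2 write@3
I2 add r4: issue@3 deps=(None,0) exec_start@3 write@5
I3 add r1: issue@4 deps=(2,2) exec_start@5 write@8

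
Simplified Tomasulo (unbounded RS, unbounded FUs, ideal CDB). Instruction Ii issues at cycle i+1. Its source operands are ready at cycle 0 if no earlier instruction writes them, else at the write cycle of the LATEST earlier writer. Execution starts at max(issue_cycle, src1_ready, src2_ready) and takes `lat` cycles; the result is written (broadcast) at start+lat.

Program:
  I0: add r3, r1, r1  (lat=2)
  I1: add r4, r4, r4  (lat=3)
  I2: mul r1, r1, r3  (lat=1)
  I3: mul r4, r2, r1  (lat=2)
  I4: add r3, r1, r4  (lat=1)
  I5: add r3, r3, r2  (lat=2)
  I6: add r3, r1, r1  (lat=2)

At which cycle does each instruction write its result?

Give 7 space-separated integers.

I0 add r3: issue@1 deps=(None,None) exec_start@1 write@3
I1 add r4: issue@2 deps=(None,None) exec_start@2 write@5
I2 mul r1: issue@3 deps=(None,0) exec_start@3 write@4
I3 mul r4: issue@4 deps=(None,2) exec_start@4 write@6
I4 add r3: issue@5 deps=(2,3) exec_start@6 write@7
I5 add r3: issue@6 deps=(4,None) exec_start@7 write@9
I6 add r3: issue@7 deps=(2,2) exec_start@7 write@9

Answer: 3 5 4 6 7 9 9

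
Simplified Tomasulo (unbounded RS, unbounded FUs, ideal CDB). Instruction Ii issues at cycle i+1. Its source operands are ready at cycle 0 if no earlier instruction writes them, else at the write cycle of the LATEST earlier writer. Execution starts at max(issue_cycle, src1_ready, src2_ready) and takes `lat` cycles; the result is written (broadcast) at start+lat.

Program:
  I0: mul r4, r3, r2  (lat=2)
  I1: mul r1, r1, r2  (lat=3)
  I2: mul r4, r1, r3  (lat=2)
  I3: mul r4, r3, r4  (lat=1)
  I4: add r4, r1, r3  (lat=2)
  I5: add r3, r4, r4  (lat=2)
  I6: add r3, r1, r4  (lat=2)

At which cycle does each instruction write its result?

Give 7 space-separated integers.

Answer: 3 5 7 8 7 9 9

Derivation:
I0 mul r4: issue@1 deps=(None,None) exec_start@1 write@3
I1 mul r1: issue@2 deps=(None,None) exec_start@2 write@5
I2 mul r4: issue@3 deps=(1,None) exec_start@5 write@7
I3 mul r4: issue@4 deps=(None,2) exec_start@7 write@8
I4 add r4: issue@5 deps=(1,None) exec_start@5 write@7
I5 add r3: issue@6 deps=(4,4) exec_start@7 write@9
I6 add r3: issue@7 deps=(1,4) exec_start@7 write@9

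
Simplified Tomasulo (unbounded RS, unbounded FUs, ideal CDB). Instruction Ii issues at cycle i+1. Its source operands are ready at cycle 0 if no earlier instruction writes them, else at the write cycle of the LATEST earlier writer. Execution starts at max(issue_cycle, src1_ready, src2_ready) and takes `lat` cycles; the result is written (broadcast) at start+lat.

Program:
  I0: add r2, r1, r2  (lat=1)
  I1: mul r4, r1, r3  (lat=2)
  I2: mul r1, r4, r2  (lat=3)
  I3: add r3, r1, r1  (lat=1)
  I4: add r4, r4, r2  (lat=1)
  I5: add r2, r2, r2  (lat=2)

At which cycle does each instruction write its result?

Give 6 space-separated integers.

I0 add r2: issue@1 deps=(None,None) exec_start@1 write@2
I1 mul r4: issue@2 deps=(None,None) exec_start@2 write@4
I2 mul r1: issue@3 deps=(1,0) exec_start@4 write@7
I3 add r3: issue@4 deps=(2,2) exec_start@7 write@8
I4 add r4: issue@5 deps=(1,0) exec_start@5 write@6
I5 add r2: issue@6 deps=(0,0) exec_start@6 write@8

Answer: 2 4 7 8 6 8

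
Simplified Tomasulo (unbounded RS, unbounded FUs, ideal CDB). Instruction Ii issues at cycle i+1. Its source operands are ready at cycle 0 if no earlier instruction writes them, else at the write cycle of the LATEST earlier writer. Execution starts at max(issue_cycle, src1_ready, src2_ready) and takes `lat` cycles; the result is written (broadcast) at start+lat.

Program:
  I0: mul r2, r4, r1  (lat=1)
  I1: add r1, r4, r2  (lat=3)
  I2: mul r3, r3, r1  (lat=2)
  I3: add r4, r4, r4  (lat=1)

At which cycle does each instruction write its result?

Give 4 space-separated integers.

Answer: 2 5 7 5

Derivation:
I0 mul r2: issue@1 deps=(None,None) exec_start@1 write@2
I1 add r1: issue@2 deps=(None,0) exec_start@2 write@5
I2 mul r3: issue@3 deps=(None,1) exec_start@5 write@7
I3 add r4: issue@4 deps=(None,None) exec_start@4 write@5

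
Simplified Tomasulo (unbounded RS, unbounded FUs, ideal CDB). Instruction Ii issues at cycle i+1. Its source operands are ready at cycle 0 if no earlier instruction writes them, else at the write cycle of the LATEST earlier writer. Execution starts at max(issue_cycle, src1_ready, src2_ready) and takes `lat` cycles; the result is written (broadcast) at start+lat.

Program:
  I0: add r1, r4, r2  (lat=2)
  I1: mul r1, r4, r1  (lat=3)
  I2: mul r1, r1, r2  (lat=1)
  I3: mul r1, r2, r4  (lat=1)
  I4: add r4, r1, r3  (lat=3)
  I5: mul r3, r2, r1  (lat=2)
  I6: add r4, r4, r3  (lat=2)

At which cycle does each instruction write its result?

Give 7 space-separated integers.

Answer: 3 6 7 5 8 8 10

Derivation:
I0 add r1: issue@1 deps=(None,None) exec_start@1 write@3
I1 mul r1: issue@2 deps=(None,0) exec_start@3 write@6
I2 mul r1: issue@3 deps=(1,None) exec_start@6 write@7
I3 mul r1: issue@4 deps=(None,None) exec_start@4 write@5
I4 add r4: issue@5 deps=(3,None) exec_start@5 write@8
I5 mul r3: issue@6 deps=(None,3) exec_start@6 write@8
I6 add r4: issue@7 deps=(4,5) exec_start@8 write@10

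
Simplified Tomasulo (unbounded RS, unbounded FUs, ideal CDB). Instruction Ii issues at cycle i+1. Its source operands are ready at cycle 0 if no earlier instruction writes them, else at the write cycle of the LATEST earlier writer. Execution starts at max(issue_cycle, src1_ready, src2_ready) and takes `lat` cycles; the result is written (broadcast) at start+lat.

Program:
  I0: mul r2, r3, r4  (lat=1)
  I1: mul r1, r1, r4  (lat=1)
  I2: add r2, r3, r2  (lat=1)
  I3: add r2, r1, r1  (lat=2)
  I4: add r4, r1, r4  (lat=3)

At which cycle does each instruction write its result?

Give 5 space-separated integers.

I0 mul r2: issue@1 deps=(None,None) exec_start@1 write@2
I1 mul r1: issue@2 deps=(None,None) exec_start@2 write@3
I2 add r2: issue@3 deps=(None,0) exec_start@3 write@4
I3 add r2: issue@4 deps=(1,1) exec_start@4 write@6
I4 add r4: issue@5 deps=(1,None) exec_start@5 write@8

Answer: 2 3 4 6 8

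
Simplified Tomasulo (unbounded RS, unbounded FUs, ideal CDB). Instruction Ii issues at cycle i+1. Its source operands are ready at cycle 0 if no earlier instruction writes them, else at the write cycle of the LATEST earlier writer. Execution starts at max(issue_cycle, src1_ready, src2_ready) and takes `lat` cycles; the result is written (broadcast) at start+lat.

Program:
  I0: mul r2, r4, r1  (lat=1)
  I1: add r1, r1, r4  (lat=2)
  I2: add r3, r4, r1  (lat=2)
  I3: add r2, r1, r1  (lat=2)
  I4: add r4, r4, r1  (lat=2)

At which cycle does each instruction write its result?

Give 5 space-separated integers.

I0 mul r2: issue@1 deps=(None,None) exec_start@1 write@2
I1 add r1: issue@2 deps=(None,None) exec_start@2 write@4
I2 add r3: issue@3 deps=(None,1) exec_start@4 write@6
I3 add r2: issue@4 deps=(1,1) exec_start@4 write@6
I4 add r4: issue@5 deps=(None,1) exec_start@5 write@7

Answer: 2 4 6 6 7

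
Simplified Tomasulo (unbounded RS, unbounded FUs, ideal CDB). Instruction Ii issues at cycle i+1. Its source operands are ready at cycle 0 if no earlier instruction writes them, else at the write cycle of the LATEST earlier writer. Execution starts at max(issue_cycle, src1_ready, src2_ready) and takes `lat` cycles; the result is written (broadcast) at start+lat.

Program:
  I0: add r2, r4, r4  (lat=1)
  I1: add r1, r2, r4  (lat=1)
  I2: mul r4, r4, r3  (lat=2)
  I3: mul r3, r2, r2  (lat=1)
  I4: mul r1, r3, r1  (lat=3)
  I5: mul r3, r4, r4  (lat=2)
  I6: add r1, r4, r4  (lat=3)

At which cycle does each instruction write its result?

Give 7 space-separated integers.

I0 add r2: issue@1 deps=(None,None) exec_start@1 write@2
I1 add r1: issue@2 deps=(0,None) exec_start@2 write@3
I2 mul r4: issue@3 deps=(None,None) exec_start@3 write@5
I3 mul r3: issue@4 deps=(0,0) exec_start@4 write@5
I4 mul r1: issue@5 deps=(3,1) exec_start@5 write@8
I5 mul r3: issue@6 deps=(2,2) exec_start@6 write@8
I6 add r1: issue@7 deps=(2,2) exec_start@7 write@10

Answer: 2 3 5 5 8 8 10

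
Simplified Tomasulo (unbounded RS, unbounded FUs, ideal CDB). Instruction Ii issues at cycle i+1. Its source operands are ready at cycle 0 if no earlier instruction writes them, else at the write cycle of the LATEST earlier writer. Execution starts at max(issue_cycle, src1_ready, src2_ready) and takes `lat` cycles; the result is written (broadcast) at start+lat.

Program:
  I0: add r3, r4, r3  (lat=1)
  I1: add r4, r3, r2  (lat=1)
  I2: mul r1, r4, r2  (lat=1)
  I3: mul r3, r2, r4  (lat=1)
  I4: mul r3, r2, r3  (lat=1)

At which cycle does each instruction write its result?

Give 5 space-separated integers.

I0 add r3: issue@1 deps=(None,None) exec_start@1 write@2
I1 add r4: issue@2 deps=(0,None) exec_start@2 write@3
I2 mul r1: issue@3 deps=(1,None) exec_start@3 write@4
I3 mul r3: issue@4 deps=(None,1) exec_start@4 write@5
I4 mul r3: issue@5 deps=(None,3) exec_start@5 write@6

Answer: 2 3 4 5 6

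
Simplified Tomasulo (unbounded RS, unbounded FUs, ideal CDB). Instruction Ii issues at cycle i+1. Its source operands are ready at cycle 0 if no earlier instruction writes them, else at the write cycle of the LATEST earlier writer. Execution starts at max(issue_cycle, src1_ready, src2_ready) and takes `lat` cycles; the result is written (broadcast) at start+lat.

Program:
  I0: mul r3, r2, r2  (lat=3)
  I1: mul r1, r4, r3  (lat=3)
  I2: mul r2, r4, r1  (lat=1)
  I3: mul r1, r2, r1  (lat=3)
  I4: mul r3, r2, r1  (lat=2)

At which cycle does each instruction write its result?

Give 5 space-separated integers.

I0 mul r3: issue@1 deps=(None,None) exec_start@1 write@4
I1 mul r1: issue@2 deps=(None,0) exec_start@4 write@7
I2 mul r2: issue@3 deps=(None,1) exec_start@7 write@8
I3 mul r1: issue@4 deps=(2,1) exec_start@8 write@11
I4 mul r3: issue@5 deps=(2,3) exec_start@11 write@13

Answer: 4 7 8 11 13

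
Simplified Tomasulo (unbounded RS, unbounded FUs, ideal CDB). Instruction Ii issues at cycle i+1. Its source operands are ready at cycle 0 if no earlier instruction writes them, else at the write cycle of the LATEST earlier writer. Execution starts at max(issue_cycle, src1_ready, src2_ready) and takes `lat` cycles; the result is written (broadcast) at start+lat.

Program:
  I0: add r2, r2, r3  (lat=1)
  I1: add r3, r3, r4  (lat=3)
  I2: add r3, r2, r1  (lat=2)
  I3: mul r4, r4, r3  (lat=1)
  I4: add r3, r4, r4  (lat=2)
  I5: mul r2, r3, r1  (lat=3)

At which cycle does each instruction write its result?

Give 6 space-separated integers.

Answer: 2 5 5 6 8 11

Derivation:
I0 add r2: issue@1 deps=(None,None) exec_start@1 write@2
I1 add r3: issue@2 deps=(None,None) exec_start@2 write@5
I2 add r3: issue@3 deps=(0,None) exec_start@3 write@5
I3 mul r4: issue@4 deps=(None,2) exec_start@5 write@6
I4 add r3: issue@5 deps=(3,3) exec_start@6 write@8
I5 mul r2: issue@6 deps=(4,None) exec_start@8 write@11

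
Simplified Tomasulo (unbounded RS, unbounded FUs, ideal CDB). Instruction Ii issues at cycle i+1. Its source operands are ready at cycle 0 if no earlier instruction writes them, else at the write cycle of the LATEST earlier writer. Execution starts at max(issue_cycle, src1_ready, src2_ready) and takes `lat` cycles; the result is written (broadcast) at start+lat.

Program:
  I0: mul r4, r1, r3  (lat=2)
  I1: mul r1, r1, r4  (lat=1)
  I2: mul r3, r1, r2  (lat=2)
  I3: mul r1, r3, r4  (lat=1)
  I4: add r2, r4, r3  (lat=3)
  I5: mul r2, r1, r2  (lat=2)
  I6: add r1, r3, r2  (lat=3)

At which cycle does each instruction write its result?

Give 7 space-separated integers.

I0 mul r4: issue@1 deps=(None,None) exec_start@1 write@3
I1 mul r1: issue@2 deps=(None,0) exec_start@3 write@4
I2 mul r3: issue@3 deps=(1,None) exec_start@4 write@6
I3 mul r1: issue@4 deps=(2,0) exec_start@6 write@7
I4 add r2: issue@5 deps=(0,2) exec_start@6 write@9
I5 mul r2: issue@6 deps=(3,4) exec_start@9 write@11
I6 add r1: issue@7 deps=(2,5) exec_start@11 write@14

Answer: 3 4 6 7 9 11 14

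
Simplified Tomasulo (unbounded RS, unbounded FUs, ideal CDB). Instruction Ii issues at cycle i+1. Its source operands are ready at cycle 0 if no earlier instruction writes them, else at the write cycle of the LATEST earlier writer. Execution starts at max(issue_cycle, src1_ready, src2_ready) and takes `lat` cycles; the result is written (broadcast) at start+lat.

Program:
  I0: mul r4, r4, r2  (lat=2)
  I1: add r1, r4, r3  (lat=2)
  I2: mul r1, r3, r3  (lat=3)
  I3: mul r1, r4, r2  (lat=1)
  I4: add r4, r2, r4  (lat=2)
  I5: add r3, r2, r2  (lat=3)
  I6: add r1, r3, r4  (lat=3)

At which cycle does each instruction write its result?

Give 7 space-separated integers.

Answer: 3 5 6 5 7 9 12

Derivation:
I0 mul r4: issue@1 deps=(None,None) exec_start@1 write@3
I1 add r1: issue@2 deps=(0,None) exec_start@3 write@5
I2 mul r1: issue@3 deps=(None,None) exec_start@3 write@6
I3 mul r1: issue@4 deps=(0,None) exec_start@4 write@5
I4 add r4: issue@5 deps=(None,0) exec_start@5 write@7
I5 add r3: issue@6 deps=(None,None) exec_start@6 write@9
I6 add r1: issue@7 deps=(5,4) exec_start@9 write@12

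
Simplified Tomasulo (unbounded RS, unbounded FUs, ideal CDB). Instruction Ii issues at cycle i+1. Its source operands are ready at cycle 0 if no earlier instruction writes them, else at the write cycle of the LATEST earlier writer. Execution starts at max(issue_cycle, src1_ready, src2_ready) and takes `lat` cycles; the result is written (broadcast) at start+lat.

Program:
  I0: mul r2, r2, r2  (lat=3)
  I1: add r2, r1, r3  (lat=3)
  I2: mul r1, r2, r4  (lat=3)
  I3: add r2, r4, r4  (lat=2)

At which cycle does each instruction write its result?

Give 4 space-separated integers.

I0 mul r2: issue@1 deps=(None,None) exec_start@1 write@4
I1 add r2: issue@2 deps=(None,None) exec_start@2 write@5
I2 mul r1: issue@3 deps=(1,None) exec_start@5 write@8
I3 add r2: issue@4 deps=(None,None) exec_start@4 write@6

Answer: 4 5 8 6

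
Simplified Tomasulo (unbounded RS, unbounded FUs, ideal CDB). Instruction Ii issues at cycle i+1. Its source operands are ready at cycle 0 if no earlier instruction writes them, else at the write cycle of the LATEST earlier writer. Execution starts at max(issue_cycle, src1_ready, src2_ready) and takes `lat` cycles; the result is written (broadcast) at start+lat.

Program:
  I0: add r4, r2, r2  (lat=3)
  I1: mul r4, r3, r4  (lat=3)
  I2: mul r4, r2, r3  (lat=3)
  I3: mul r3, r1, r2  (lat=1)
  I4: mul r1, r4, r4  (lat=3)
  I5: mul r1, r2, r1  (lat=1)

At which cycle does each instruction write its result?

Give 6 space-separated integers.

Answer: 4 7 6 5 9 10

Derivation:
I0 add r4: issue@1 deps=(None,None) exec_start@1 write@4
I1 mul r4: issue@2 deps=(None,0) exec_start@4 write@7
I2 mul r4: issue@3 deps=(None,None) exec_start@3 write@6
I3 mul r3: issue@4 deps=(None,None) exec_start@4 write@5
I4 mul r1: issue@5 deps=(2,2) exec_start@6 write@9
I5 mul r1: issue@6 deps=(None,4) exec_start@9 write@10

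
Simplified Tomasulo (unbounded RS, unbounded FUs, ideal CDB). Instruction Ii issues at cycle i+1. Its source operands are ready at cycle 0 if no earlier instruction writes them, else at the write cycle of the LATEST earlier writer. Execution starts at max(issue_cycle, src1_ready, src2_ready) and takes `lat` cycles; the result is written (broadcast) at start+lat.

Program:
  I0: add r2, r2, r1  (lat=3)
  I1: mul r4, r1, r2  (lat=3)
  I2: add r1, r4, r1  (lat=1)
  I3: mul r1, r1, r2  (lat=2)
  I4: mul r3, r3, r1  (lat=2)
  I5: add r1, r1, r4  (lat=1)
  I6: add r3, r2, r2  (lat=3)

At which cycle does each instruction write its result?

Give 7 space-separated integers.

Answer: 4 7 8 10 12 11 10

Derivation:
I0 add r2: issue@1 deps=(None,None) exec_start@1 write@4
I1 mul r4: issue@2 deps=(None,0) exec_start@4 write@7
I2 add r1: issue@3 deps=(1,None) exec_start@7 write@8
I3 mul r1: issue@4 deps=(2,0) exec_start@8 write@10
I4 mul r3: issue@5 deps=(None,3) exec_start@10 write@12
I5 add r1: issue@6 deps=(3,1) exec_start@10 write@11
I6 add r3: issue@7 deps=(0,0) exec_start@7 write@10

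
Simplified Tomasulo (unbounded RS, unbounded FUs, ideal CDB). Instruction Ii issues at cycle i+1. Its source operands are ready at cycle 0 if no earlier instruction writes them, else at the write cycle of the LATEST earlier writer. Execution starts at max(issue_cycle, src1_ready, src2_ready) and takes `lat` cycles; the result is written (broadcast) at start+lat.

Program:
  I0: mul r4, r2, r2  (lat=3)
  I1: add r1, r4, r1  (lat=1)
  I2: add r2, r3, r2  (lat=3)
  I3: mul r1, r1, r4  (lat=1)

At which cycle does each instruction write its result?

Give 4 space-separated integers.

I0 mul r4: issue@1 deps=(None,None) exec_start@1 write@4
I1 add r1: issue@2 deps=(0,None) exec_start@4 write@5
I2 add r2: issue@3 deps=(None,None) exec_start@3 write@6
I3 mul r1: issue@4 deps=(1,0) exec_start@5 write@6

Answer: 4 5 6 6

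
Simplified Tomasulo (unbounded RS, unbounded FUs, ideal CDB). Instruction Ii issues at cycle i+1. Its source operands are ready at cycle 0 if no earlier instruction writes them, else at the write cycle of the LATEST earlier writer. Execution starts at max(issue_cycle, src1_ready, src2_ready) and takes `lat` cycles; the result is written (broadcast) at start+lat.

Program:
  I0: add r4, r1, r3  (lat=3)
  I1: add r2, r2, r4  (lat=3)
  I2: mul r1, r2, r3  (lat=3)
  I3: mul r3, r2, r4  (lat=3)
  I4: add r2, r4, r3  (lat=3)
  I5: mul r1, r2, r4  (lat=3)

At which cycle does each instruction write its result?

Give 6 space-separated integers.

I0 add r4: issue@1 deps=(None,None) exec_start@1 write@4
I1 add r2: issue@2 deps=(None,0) exec_start@4 write@7
I2 mul r1: issue@3 deps=(1,None) exec_start@7 write@10
I3 mul r3: issue@4 deps=(1,0) exec_start@7 write@10
I4 add r2: issue@5 deps=(0,3) exec_start@10 write@13
I5 mul r1: issue@6 deps=(4,0) exec_start@13 write@16

Answer: 4 7 10 10 13 16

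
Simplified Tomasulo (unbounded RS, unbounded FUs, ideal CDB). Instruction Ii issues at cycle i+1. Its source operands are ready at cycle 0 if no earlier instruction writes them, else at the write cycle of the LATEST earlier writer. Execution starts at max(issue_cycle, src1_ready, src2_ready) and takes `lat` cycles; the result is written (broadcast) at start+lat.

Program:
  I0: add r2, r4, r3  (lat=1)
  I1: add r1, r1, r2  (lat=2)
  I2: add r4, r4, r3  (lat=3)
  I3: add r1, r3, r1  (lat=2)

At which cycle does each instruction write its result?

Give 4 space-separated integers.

Answer: 2 4 6 6

Derivation:
I0 add r2: issue@1 deps=(None,None) exec_start@1 write@2
I1 add r1: issue@2 deps=(None,0) exec_start@2 write@4
I2 add r4: issue@3 deps=(None,None) exec_start@3 write@6
I3 add r1: issue@4 deps=(None,1) exec_start@4 write@6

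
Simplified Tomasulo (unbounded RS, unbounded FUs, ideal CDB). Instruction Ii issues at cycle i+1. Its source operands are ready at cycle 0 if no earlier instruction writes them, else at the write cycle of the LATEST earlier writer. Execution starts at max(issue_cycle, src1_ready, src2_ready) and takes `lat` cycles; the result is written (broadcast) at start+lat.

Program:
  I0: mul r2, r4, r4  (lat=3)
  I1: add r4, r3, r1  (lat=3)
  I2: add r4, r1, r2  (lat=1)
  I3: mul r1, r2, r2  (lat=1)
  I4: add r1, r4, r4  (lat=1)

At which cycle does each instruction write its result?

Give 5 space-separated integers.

Answer: 4 5 5 5 6

Derivation:
I0 mul r2: issue@1 deps=(None,None) exec_start@1 write@4
I1 add r4: issue@2 deps=(None,None) exec_start@2 write@5
I2 add r4: issue@3 deps=(None,0) exec_start@4 write@5
I3 mul r1: issue@4 deps=(0,0) exec_start@4 write@5
I4 add r1: issue@5 deps=(2,2) exec_start@5 write@6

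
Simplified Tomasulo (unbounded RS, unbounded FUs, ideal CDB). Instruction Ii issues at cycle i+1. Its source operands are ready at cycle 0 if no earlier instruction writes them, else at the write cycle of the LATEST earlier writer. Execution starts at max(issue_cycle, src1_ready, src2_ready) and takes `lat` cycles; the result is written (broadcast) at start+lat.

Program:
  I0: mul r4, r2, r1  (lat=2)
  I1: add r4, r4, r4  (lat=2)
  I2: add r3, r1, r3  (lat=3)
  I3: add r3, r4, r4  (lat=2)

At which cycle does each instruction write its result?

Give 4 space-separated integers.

I0 mul r4: issue@1 deps=(None,None) exec_start@1 write@3
I1 add r4: issue@2 deps=(0,0) exec_start@3 write@5
I2 add r3: issue@3 deps=(None,None) exec_start@3 write@6
I3 add r3: issue@4 deps=(1,1) exec_start@5 write@7

Answer: 3 5 6 7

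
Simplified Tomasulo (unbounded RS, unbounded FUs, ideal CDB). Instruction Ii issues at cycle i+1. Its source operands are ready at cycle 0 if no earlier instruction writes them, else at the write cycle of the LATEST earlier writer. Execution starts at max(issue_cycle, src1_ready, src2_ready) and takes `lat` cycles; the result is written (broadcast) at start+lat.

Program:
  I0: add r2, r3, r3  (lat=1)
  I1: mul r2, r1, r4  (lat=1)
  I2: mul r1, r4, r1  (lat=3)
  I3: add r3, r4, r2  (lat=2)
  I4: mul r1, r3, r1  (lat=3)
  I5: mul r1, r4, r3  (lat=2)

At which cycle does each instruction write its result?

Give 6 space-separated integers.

Answer: 2 3 6 6 9 8

Derivation:
I0 add r2: issue@1 deps=(None,None) exec_start@1 write@2
I1 mul r2: issue@2 deps=(None,None) exec_start@2 write@3
I2 mul r1: issue@3 deps=(None,None) exec_start@3 write@6
I3 add r3: issue@4 deps=(None,1) exec_start@4 write@6
I4 mul r1: issue@5 deps=(3,2) exec_start@6 write@9
I5 mul r1: issue@6 deps=(None,3) exec_start@6 write@8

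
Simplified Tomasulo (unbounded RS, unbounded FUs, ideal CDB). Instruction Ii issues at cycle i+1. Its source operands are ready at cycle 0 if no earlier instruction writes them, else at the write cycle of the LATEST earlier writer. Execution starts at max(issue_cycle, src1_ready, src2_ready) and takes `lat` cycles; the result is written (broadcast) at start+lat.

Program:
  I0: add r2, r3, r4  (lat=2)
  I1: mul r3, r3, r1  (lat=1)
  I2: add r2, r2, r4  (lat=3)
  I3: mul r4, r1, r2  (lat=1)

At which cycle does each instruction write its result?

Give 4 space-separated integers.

Answer: 3 3 6 7

Derivation:
I0 add r2: issue@1 deps=(None,None) exec_start@1 write@3
I1 mul r3: issue@2 deps=(None,None) exec_start@2 write@3
I2 add r2: issue@3 deps=(0,None) exec_start@3 write@6
I3 mul r4: issue@4 deps=(None,2) exec_start@6 write@7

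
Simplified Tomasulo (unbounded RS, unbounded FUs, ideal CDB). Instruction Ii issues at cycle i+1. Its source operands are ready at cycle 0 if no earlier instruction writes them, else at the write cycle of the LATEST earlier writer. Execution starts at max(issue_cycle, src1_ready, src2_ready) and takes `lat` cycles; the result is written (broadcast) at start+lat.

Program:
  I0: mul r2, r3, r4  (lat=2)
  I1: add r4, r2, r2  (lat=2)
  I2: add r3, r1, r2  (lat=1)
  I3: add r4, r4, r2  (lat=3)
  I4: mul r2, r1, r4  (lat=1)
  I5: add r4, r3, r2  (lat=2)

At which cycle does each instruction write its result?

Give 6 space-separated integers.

I0 mul r2: issue@1 deps=(None,None) exec_start@1 write@3
I1 add r4: issue@2 deps=(0,0) exec_start@3 write@5
I2 add r3: issue@3 deps=(None,0) exec_start@3 write@4
I3 add r4: issue@4 deps=(1,0) exec_start@5 write@8
I4 mul r2: issue@5 deps=(None,3) exec_start@8 write@9
I5 add r4: issue@6 deps=(2,4) exec_start@9 write@11

Answer: 3 5 4 8 9 11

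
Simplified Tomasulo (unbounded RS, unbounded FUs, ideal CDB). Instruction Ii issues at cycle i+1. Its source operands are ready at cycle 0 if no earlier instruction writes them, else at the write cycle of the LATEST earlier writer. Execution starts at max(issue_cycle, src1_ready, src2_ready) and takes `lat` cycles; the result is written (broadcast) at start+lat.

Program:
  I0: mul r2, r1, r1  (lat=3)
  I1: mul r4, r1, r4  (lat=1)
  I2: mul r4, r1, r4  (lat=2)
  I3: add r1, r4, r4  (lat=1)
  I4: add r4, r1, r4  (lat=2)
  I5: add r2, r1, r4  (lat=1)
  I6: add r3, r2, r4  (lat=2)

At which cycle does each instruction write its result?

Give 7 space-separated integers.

Answer: 4 3 5 6 8 9 11

Derivation:
I0 mul r2: issue@1 deps=(None,None) exec_start@1 write@4
I1 mul r4: issue@2 deps=(None,None) exec_start@2 write@3
I2 mul r4: issue@3 deps=(None,1) exec_start@3 write@5
I3 add r1: issue@4 deps=(2,2) exec_start@5 write@6
I4 add r4: issue@5 deps=(3,2) exec_start@6 write@8
I5 add r2: issue@6 deps=(3,4) exec_start@8 write@9
I6 add r3: issue@7 deps=(5,4) exec_start@9 write@11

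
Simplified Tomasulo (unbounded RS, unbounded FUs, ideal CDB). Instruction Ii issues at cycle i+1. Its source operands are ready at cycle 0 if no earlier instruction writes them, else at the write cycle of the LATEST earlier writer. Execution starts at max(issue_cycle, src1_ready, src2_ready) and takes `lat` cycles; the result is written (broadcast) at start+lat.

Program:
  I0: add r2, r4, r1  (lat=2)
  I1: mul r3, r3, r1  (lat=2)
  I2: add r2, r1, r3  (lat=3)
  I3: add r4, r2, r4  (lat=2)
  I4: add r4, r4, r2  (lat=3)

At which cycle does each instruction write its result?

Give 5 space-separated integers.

Answer: 3 4 7 9 12

Derivation:
I0 add r2: issue@1 deps=(None,None) exec_start@1 write@3
I1 mul r3: issue@2 deps=(None,None) exec_start@2 write@4
I2 add r2: issue@3 deps=(None,1) exec_start@4 write@7
I3 add r4: issue@4 deps=(2,None) exec_start@7 write@9
I4 add r4: issue@5 deps=(3,2) exec_start@9 write@12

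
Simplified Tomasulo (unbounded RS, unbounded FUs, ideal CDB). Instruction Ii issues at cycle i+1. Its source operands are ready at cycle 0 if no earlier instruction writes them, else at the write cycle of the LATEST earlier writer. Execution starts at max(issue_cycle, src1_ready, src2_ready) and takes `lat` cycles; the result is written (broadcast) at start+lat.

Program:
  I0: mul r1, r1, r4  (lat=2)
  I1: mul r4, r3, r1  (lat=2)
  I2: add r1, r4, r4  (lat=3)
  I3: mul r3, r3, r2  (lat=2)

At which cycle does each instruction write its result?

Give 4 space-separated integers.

Answer: 3 5 8 6

Derivation:
I0 mul r1: issue@1 deps=(None,None) exec_start@1 write@3
I1 mul r4: issue@2 deps=(None,0) exec_start@3 write@5
I2 add r1: issue@3 deps=(1,1) exec_start@5 write@8
I3 mul r3: issue@4 deps=(None,None) exec_start@4 write@6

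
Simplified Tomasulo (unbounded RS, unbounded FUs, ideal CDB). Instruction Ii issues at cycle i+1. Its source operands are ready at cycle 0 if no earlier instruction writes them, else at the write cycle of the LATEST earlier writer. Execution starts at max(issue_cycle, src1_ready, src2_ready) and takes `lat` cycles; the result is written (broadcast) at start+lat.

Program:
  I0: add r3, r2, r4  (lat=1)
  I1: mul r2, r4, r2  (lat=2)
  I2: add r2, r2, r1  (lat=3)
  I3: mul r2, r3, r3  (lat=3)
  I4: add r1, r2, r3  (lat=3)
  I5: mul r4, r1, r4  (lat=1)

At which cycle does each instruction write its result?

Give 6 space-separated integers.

Answer: 2 4 7 7 10 11

Derivation:
I0 add r3: issue@1 deps=(None,None) exec_start@1 write@2
I1 mul r2: issue@2 deps=(None,None) exec_start@2 write@4
I2 add r2: issue@3 deps=(1,None) exec_start@4 write@7
I3 mul r2: issue@4 deps=(0,0) exec_start@4 write@7
I4 add r1: issue@5 deps=(3,0) exec_start@7 write@10
I5 mul r4: issue@6 deps=(4,None) exec_start@10 write@11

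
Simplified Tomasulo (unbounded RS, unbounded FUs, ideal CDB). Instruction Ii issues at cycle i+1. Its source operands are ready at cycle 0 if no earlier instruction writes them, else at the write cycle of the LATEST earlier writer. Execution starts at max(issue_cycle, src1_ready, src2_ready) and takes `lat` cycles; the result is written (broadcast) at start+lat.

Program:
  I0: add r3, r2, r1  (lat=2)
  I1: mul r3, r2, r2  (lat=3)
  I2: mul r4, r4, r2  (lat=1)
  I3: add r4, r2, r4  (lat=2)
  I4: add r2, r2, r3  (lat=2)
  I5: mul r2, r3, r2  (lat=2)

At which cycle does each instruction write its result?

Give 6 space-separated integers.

Answer: 3 5 4 6 7 9

Derivation:
I0 add r3: issue@1 deps=(None,None) exec_start@1 write@3
I1 mul r3: issue@2 deps=(None,None) exec_start@2 write@5
I2 mul r4: issue@3 deps=(None,None) exec_start@3 write@4
I3 add r4: issue@4 deps=(None,2) exec_start@4 write@6
I4 add r2: issue@5 deps=(None,1) exec_start@5 write@7
I5 mul r2: issue@6 deps=(1,4) exec_start@7 write@9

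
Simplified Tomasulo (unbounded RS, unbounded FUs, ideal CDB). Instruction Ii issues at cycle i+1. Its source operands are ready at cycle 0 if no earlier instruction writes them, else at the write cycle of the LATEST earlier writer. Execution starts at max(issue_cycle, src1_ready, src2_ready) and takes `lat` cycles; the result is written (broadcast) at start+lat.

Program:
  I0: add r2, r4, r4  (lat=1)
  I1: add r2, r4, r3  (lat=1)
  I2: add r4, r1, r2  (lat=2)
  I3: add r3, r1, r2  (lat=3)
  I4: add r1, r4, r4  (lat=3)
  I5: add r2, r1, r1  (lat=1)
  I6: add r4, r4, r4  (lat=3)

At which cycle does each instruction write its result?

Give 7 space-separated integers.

Answer: 2 3 5 7 8 9 10

Derivation:
I0 add r2: issue@1 deps=(None,None) exec_start@1 write@2
I1 add r2: issue@2 deps=(None,None) exec_start@2 write@3
I2 add r4: issue@3 deps=(None,1) exec_start@3 write@5
I3 add r3: issue@4 deps=(None,1) exec_start@4 write@7
I4 add r1: issue@5 deps=(2,2) exec_start@5 write@8
I5 add r2: issue@6 deps=(4,4) exec_start@8 write@9
I6 add r4: issue@7 deps=(2,2) exec_start@7 write@10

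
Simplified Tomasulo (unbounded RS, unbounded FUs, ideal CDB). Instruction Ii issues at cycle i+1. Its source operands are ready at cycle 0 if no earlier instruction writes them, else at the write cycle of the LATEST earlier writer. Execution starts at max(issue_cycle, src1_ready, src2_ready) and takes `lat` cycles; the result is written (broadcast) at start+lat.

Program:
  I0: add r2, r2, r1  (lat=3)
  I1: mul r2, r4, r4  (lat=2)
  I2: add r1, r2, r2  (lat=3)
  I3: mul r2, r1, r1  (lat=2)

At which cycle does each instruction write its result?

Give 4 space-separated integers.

I0 add r2: issue@1 deps=(None,None) exec_start@1 write@4
I1 mul r2: issue@2 deps=(None,None) exec_start@2 write@4
I2 add r1: issue@3 deps=(1,1) exec_start@4 write@7
I3 mul r2: issue@4 deps=(2,2) exec_start@7 write@9

Answer: 4 4 7 9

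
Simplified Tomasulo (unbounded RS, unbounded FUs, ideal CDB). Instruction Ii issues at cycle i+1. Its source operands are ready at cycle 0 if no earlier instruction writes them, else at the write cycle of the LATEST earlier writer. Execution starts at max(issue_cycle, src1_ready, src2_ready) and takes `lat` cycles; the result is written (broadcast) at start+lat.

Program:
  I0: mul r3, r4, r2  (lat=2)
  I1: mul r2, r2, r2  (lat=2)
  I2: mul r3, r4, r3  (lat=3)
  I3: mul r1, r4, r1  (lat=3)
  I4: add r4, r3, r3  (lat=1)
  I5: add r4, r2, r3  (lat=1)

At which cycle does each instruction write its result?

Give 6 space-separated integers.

I0 mul r3: issue@1 deps=(None,None) exec_start@1 write@3
I1 mul r2: issue@2 deps=(None,None) exec_start@2 write@4
I2 mul r3: issue@3 deps=(None,0) exec_start@3 write@6
I3 mul r1: issue@4 deps=(None,None) exec_start@4 write@7
I4 add r4: issue@5 deps=(2,2) exec_start@6 write@7
I5 add r4: issue@6 deps=(1,2) exec_start@6 write@7

Answer: 3 4 6 7 7 7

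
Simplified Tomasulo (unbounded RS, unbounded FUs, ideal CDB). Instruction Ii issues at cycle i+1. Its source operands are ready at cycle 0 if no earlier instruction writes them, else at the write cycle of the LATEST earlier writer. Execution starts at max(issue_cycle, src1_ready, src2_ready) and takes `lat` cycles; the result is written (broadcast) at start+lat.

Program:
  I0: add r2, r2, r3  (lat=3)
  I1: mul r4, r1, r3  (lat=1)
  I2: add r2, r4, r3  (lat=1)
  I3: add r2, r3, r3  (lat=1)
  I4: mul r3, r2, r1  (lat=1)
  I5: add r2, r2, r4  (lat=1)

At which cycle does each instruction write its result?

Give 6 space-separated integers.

I0 add r2: issue@1 deps=(None,None) exec_start@1 write@4
I1 mul r4: issue@2 deps=(None,None) exec_start@2 write@3
I2 add r2: issue@3 deps=(1,None) exec_start@3 write@4
I3 add r2: issue@4 deps=(None,None) exec_start@4 write@5
I4 mul r3: issue@5 deps=(3,None) exec_start@5 write@6
I5 add r2: issue@6 deps=(3,1) exec_start@6 write@7

Answer: 4 3 4 5 6 7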